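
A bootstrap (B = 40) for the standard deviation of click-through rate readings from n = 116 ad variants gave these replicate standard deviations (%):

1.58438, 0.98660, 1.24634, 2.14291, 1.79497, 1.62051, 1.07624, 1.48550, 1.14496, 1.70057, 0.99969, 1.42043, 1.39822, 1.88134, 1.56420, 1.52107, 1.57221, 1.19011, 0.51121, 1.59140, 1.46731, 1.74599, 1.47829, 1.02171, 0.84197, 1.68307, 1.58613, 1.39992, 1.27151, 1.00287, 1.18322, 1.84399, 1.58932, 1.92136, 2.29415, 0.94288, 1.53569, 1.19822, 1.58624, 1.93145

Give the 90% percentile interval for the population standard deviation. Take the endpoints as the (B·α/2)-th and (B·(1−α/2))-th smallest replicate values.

Sorted replicates: 0.51121, 0.84197, 0.94288, 0.98660, 0.99969, 1.00287, 1.02171, 1.07624, 1.14496, 1.18322, 1.19011, 1.19822, 1.24634, 1.27151, 1.39822, 1.39992, 1.42043, 1.46731, 1.47829, 1.48550, 1.52107, 1.53569, 1.56420, 1.57221, 1.58438, 1.58613, 1.58624, 1.58932, 1.59140, 1.62051, 1.68307, 1.70057, 1.74599, 1.79497, 1.84399, 1.88134, 1.92136, 1.93145, 2.14291, 2.29415
α = 0.10; lower rank = 40 × 0.050 = 2; upper rank = 40 × 0.950 = 38.
The 2nd smallest replicate is 0.84197; the 38th is 1.93145.

(0.84197, 1.93145)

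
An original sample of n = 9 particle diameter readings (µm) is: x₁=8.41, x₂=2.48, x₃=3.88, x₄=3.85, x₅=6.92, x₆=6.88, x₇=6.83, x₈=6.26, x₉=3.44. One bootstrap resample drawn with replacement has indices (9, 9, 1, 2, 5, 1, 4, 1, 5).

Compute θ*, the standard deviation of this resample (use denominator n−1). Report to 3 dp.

θ* = 2.473

Resample values: 3.44, 3.44, 8.41, 2.48, 6.92, 8.41, 3.85, 8.41, 6.92.
Mean = 5.8089; sum of squared deviations = 48.9085
s² = 48.9085 / 8 = 6.1136
s = √6.1136 = 2.473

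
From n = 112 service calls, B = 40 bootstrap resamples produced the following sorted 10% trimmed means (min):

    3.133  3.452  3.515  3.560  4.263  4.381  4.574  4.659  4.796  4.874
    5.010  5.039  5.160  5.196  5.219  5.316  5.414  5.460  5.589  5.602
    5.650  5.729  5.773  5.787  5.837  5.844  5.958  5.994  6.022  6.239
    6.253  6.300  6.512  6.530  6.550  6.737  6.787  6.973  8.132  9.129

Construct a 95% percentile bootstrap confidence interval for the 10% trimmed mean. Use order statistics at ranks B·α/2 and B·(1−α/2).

(3.133, 8.132)

α = 0.05; lower rank = 40 × 0.025 = 1; upper rank = 40 × 0.975 = 39.
The 1st smallest replicate is 3.133; the 39th is 8.132.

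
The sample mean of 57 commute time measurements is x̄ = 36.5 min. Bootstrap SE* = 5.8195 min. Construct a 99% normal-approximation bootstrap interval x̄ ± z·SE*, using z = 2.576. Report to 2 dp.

Margin = 2.576 × 5.8195 = 14.991
Interval: 36.5 ± 14.991

(21.51, 51.49)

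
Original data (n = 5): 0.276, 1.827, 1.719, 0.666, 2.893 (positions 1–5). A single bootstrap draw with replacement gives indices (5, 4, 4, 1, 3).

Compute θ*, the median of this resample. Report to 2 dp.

θ* = 0.67

Resample values: 2.893, 0.666, 0.666, 0.276, 1.719.
Sorted: 0.276, 0.666, 0.666, 1.719, 2.893
Median = middle value = 0.67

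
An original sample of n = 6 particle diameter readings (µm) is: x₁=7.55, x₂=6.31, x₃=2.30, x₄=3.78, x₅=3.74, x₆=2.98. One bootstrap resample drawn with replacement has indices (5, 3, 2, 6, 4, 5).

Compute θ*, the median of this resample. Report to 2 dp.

Resample values: 3.74, 2.30, 6.31, 2.98, 3.78, 3.74.
Sorted: 2.30, 2.98, 3.74, 3.74, 3.78, 6.31
Median = average of the two middle values = 3.74

θ* = 3.74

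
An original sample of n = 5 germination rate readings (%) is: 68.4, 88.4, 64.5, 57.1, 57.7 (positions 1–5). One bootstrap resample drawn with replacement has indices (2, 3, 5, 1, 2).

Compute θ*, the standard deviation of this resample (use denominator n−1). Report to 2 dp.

θ* = 14.15

Resample values: 88.4, 64.5, 57.7, 68.4, 88.4.
Mean = 73.4800; sum of squared deviations = 800.6680
s² = 800.6680 / 4 = 200.1670
s = √200.1670 = 14.15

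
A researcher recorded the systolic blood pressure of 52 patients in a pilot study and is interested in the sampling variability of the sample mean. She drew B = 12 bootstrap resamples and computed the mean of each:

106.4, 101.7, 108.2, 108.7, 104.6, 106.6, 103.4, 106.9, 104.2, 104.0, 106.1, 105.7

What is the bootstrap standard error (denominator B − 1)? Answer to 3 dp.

SE* = 2.034

Bootstrap SE is the standard deviation of the 12 replicate means.
Mean of replicates: (106.4 + 101.7 + 108.2 + 108.7 + 104.6 + 106.6 + 103.4 + 106.9 + 104.2 + 104.0 + 106.1 + 105.7) / 12 = 1266.5000 / 12 = 105.5417
Sum of squared deviations: (+0.8583)² + (−3.8417)² + (+2.6583)² + (+3.1583)² + (−0.9417)² + (+1.0583)² + (−2.1417)² + (+1.3583)² + (−1.3417)² + (−1.5417)² + (+0.5583)² + (+0.1583)² = 45.4892
Variance = 45.4892 / 11 = 4.1354
SE* = √4.1354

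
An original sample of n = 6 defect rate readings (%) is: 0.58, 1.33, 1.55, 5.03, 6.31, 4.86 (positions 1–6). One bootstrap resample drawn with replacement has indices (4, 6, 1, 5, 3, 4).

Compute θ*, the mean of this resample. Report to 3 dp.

θ* = 3.893

Resample values: 5.03, 4.86, 0.58, 6.31, 1.55, 5.03.
Mean = (5.03 + 4.86 + 0.58 + 6.31 + 1.55 + 5.03) / 6 = 23.360 / 6 = 3.893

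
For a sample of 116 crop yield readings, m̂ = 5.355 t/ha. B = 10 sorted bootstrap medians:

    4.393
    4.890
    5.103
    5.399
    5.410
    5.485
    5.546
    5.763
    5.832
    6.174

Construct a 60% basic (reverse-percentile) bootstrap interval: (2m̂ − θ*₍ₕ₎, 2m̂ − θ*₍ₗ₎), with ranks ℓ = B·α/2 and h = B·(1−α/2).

Percentile endpoints at ranks 2 and 8: θ*₍2₎ = 4.890, θ*₍8₎ = 5.763.
Basic interval reflects these around m̂:
  lower = 2 × 5.355 − 5.763 = 4.947
  upper = 2 × 5.355 − 4.890 = 5.820

(4.947, 5.820)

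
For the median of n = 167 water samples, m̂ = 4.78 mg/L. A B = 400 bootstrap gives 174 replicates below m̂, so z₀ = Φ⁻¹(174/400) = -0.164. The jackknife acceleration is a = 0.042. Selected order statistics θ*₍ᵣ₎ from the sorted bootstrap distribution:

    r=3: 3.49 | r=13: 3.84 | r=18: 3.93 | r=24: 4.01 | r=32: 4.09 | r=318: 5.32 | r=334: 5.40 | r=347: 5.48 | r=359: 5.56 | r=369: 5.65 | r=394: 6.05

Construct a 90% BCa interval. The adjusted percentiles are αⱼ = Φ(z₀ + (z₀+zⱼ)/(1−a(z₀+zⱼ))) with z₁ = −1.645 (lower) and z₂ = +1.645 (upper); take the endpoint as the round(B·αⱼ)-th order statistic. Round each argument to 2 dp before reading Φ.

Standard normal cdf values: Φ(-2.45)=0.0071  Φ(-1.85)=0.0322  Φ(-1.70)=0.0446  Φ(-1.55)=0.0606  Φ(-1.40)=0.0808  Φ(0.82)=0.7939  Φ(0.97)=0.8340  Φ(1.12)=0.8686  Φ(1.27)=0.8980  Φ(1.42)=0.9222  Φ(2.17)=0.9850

(3.84, 5.65)

Lower: z₀ + z₁ = -0.164 + (-1.645) = -1.809; 1 − a(z₀+z₁) = 1 − (0.042)(-1.809) = 1.0760; argument = -0.164 + (-1.809)/1.0760 = -1.8453 → -1.85.
α₁ = Φ(-1.85) = 0.0322; rank = round(400 × 0.0322) = 13; θ*₍13₎ = 3.84.
Upper: z₀ + z₂ = 1.481; 1 − a(z₀+z₂) = 0.9378; argument = 1.4152 → 1.42; α₂ = 0.9222; rank = 369; θ*₍369₎ = 5.65.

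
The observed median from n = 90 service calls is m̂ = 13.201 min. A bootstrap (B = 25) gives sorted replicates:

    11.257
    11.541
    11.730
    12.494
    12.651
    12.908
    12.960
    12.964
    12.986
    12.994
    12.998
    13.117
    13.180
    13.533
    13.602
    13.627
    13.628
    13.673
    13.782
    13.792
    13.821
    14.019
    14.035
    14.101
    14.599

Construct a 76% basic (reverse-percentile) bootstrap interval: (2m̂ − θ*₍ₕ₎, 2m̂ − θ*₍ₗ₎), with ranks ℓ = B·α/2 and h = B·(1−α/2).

Percentile endpoints at ranks 3 and 22: θ*₍3₎ = 11.730, θ*₍22₎ = 14.019.
Basic interval reflects these around m̂:
  lower = 2 × 13.201 − 14.019 = 12.383
  upper = 2 × 13.201 − 11.730 = 14.672

(12.383, 14.672)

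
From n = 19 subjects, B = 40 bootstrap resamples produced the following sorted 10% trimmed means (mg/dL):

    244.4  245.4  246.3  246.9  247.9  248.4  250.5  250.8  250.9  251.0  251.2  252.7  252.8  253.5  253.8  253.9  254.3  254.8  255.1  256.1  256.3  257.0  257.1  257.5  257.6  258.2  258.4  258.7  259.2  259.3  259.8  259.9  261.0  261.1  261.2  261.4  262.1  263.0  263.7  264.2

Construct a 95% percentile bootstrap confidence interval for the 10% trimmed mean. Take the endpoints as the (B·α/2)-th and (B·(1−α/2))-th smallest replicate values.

(244.4, 263.7)

α = 0.05; lower rank = 40 × 0.025 = 1; upper rank = 40 × 0.975 = 39.
The 1st smallest replicate is 244.4; the 39th is 263.7.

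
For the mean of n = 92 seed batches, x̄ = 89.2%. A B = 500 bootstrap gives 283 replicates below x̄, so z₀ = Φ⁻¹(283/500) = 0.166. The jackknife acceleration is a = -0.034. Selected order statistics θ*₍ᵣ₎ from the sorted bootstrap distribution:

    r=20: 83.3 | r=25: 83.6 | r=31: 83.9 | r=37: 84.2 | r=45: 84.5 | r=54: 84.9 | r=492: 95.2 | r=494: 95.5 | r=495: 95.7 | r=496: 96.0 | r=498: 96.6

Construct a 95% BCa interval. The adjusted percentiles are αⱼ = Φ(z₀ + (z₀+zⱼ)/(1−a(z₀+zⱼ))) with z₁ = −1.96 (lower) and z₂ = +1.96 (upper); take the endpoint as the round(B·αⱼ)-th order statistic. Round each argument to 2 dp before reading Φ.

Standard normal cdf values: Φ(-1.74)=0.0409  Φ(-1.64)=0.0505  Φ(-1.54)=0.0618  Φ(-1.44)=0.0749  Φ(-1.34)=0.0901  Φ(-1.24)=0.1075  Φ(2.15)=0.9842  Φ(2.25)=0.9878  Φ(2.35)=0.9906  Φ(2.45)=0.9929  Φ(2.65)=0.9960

(83.3, 95.2)

Lower: z₀ + z₁ = 0.166 + (-1.960) = -1.794; 1 − a(z₀+z₁) = 1 − (-0.034)(-1.794) = 0.9390; argument = 0.166 + (-1.794)/0.9390 = -1.7445 → -1.74.
α₁ = Φ(-1.74) = 0.0409; rank = round(500 × 0.0409) = 20; θ*₍20₎ = 83.3.
Upper: z₀ + z₂ = 2.126; 1 − a(z₀+z₂) = 1.0723; argument = 2.1487 → 2.15; α₂ = 0.9842; rank = 492; θ*₍492₎ = 95.2.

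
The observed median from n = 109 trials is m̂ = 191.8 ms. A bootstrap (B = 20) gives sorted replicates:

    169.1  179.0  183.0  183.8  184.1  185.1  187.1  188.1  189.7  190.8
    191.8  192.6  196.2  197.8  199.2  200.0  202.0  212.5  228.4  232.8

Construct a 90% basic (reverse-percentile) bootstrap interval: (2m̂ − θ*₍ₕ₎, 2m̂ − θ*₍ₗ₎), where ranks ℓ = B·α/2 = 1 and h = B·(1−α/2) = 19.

Percentile endpoints at ranks 1 and 19: θ*₍1₎ = 169.1, θ*₍19₎ = 228.4.
Basic interval reflects these around m̂:
  lower = 2 × 191.8 − 228.4 = 155.2
  upper = 2 × 191.8 − 169.1 = 214.5

(155.2, 214.5)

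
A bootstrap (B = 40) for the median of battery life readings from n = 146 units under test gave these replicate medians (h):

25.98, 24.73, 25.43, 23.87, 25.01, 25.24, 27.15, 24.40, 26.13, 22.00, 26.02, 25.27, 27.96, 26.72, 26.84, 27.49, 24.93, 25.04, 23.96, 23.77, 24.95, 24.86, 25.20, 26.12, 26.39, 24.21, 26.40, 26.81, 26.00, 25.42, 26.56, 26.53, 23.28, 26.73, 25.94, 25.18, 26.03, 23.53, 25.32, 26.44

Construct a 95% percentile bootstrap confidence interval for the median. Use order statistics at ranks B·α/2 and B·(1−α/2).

Sorted replicates: 22.00, 23.28, 23.53, 23.77, 23.87, 23.96, 24.21, 24.40, 24.73, 24.86, 24.93, 24.95, 25.01, 25.04, 25.18, 25.20, 25.24, 25.27, 25.32, 25.42, 25.43, 25.94, 25.98, 26.00, 26.02, 26.03, 26.12, 26.13, 26.39, 26.40, 26.44, 26.53, 26.56, 26.72, 26.73, 26.81, 26.84, 27.15, 27.49, 27.96
α = 0.05; lower rank = 40 × 0.025 = 1; upper rank = 40 × 0.975 = 39.
The 1st smallest replicate is 22.00; the 39th is 27.49.

(22.00, 27.49)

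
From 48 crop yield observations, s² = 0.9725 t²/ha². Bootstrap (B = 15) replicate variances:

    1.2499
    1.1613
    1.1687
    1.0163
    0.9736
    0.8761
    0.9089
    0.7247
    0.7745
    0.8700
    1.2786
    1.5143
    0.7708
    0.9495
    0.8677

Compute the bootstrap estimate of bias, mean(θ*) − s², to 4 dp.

mean(θ*) = (1.2499 + 1.1613 + 1.1687 + 1.0163 + 0.9736 + 0.8761 + 0.9089 + 0.7247 + 0.7745 + 0.8700 + 1.2786 + 1.5143 + 0.7708 + 0.9495 + 0.8677) / 15 = 1.00699
bias = 1.00699 − 0.9725

bias = +0.0345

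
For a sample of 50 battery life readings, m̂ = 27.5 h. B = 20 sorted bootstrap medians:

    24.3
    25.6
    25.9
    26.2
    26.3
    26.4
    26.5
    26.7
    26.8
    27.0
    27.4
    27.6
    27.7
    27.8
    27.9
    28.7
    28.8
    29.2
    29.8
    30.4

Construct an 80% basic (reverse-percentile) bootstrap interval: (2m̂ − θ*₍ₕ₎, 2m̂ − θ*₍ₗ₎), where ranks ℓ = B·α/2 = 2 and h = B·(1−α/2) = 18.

(25.8, 29.4)

Percentile endpoints at ranks 2 and 18: θ*₍2₎ = 25.6, θ*₍18₎ = 29.2.
Basic interval reflects these around m̂:
  lower = 2 × 27.5 − 29.2 = 25.8
  upper = 2 × 27.5 − 25.6 = 29.4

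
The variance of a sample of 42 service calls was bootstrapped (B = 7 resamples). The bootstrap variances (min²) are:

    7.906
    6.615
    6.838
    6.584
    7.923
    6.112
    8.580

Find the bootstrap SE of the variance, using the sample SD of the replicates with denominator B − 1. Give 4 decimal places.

Bootstrap SE is the standard deviation of the 7 replicate variances.
Mean of replicates: (7.906 + 6.615 + 6.838 + 6.584 + 7.923 + 6.112 + 8.580) / 7 = 50.55800 / 7 = 7.22257
Sum of squared deviations: (+0.68343)² + (−0.60757)² + (−0.38457)² + (−0.63857)² + (+0.70043)² + (−1.11057)² + (+1.35743)² = 4.95847
Variance = 4.95847 / 6 = 0.82641
SE* = √0.82641

SE* = 0.9091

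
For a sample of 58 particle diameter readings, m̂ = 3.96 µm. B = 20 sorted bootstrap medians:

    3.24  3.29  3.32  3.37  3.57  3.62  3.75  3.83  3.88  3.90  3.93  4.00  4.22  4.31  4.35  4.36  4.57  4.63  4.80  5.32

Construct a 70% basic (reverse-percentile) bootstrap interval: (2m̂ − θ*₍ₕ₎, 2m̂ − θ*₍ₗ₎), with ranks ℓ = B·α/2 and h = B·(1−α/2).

(3.35, 4.60)

Percentile endpoints at ranks 3 and 17: θ*₍3₎ = 3.32, θ*₍17₎ = 4.57.
Basic interval reflects these around m̂:
  lower = 2 × 3.96 − 4.57 = 3.35
  upper = 2 × 3.96 − 3.32 = 4.60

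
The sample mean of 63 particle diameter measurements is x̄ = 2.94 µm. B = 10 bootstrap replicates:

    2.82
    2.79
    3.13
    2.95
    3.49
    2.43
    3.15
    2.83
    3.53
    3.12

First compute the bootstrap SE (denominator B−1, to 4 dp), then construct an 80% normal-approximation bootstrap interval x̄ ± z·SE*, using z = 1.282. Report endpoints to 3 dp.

Mean of replicates = 3.0240; sum of squared deviations = 1.0018; SE* = √(1.0018/9) = 0.3336
Margin = 1.282 × 0.3336 = 0.4277
Interval: 2.94 ± 0.4277

(2.512, 3.368)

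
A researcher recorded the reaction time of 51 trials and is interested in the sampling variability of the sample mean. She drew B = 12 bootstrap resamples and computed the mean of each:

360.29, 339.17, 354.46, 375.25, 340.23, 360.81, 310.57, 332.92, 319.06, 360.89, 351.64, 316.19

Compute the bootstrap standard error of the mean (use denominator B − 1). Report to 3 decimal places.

SE* = 20.554

Bootstrap SE is the standard deviation of the 12 replicate means.
Mean of replicates: (360.29 + 339.17 + 354.46 + 375.25 + 340.23 + 360.81 + 310.57 + 332.92 + 319.06 + 360.89 + 351.64 + 316.19) / 12 = 4121.4800 / 12 = 343.4567
Sum of squared deviations: (+16.8333)² + (−4.2867)² + (+11.0033)² + (+31.7933)² + (−3.2267)² + (+17.3533)² + (−32.8867)² + (−10.5367)² + (−24.3967)² + (+17.4333)² + (+8.1833)² + (−27.2667)² = 4647.2863
Variance = 4647.2863 / 11 = 422.4806
SE* = √422.4806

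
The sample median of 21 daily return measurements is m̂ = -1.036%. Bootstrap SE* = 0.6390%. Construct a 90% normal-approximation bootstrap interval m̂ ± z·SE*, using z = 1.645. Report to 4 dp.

(-2.0872, 0.0152)

Margin = 1.645 × 0.6390 = 1.05116
Interval: -1.036 ± 1.05116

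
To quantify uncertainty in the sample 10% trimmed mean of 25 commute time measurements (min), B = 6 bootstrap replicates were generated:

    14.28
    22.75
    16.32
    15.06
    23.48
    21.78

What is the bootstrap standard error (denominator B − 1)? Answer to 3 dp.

Bootstrap SE is the standard deviation of the 6 replicate 10% trimmed means.
Mean of replicates: (14.28 + 22.75 + 16.32 + 15.06 + 23.48 + 21.78) / 6 = 113.6700 / 6 = 18.9450
Sum of squared deviations: (−4.6650)² + (+3.8050)² + (−2.6250)² + (−3.8850)² + (+4.5350)² + (+2.8350)² = 86.8276
Variance = 86.8276 / 5 = 17.3655
SE* = √17.3655

SE* = 4.167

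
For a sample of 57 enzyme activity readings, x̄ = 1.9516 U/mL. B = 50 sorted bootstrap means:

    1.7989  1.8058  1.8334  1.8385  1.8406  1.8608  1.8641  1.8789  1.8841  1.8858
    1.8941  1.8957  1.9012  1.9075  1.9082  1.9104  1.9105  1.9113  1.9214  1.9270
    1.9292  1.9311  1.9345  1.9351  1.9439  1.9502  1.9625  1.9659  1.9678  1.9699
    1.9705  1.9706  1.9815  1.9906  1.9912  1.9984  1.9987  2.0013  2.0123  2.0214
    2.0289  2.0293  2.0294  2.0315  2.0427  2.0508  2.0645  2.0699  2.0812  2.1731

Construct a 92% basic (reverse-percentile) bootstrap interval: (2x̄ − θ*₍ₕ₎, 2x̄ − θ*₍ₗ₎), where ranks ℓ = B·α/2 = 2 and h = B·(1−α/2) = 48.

Percentile endpoints at ranks 2 and 48: θ*₍2₎ = 1.8058, θ*₍48₎ = 2.0699.
Basic interval reflects these around x̄:
  lower = 2 × 1.9516 − 2.0699 = 1.8333
  upper = 2 × 1.9516 − 1.8058 = 2.0974

(1.8333, 2.0974)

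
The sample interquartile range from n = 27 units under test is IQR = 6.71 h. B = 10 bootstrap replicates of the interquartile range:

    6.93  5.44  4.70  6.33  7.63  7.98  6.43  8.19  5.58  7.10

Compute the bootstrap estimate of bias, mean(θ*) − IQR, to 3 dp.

mean(θ*) = (6.93 + 5.44 + 4.70 + 6.33 + 7.63 + 7.98 + 6.43 + 8.19 + 5.58 + 7.10) / 10 = 6.6310
bias = 6.6310 − 6.71

bias = −0.079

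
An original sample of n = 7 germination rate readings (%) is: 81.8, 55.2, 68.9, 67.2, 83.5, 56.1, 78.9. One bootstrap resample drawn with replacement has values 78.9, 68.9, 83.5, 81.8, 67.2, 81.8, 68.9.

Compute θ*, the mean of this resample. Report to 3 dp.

θ* = 75.857

Mean = (78.9 + 68.9 + 83.5 + 81.8 + 67.2 + 81.8 + 68.9) / 7 = 531.00 / 7 = 75.857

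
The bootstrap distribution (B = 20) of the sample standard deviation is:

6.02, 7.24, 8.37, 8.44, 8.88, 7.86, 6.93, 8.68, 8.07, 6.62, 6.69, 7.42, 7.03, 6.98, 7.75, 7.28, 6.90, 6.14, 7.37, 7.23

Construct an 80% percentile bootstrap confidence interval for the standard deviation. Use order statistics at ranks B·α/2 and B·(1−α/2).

(6.14, 8.44)

Sorted replicates: 6.02, 6.14, 6.62, 6.69, 6.90, 6.93, 6.98, 7.03, 7.23, 7.24, 7.28, 7.37, 7.42, 7.75, 7.86, 8.07, 8.37, 8.44, 8.68, 8.88
α = 0.20; lower rank = 20 × 0.100 = 2; upper rank = 20 × 0.900 = 18.
The 2nd smallest replicate is 6.14; the 18th is 8.44.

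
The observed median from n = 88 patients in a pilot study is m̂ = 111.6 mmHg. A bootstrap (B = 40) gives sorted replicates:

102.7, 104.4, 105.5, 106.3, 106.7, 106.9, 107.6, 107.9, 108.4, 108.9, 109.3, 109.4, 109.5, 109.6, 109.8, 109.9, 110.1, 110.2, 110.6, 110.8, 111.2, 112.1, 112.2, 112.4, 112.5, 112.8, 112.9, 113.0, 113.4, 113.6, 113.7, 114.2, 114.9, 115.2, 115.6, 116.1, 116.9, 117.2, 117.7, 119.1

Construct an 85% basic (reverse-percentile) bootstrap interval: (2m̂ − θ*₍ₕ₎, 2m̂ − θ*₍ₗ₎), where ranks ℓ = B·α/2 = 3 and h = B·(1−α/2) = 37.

(106.3, 117.7)

Percentile endpoints at ranks 3 and 37: θ*₍3₎ = 105.5, θ*₍37₎ = 116.9.
Basic interval reflects these around m̂:
  lower = 2 × 111.6 − 116.9 = 106.3
  upper = 2 × 111.6 − 105.5 = 117.7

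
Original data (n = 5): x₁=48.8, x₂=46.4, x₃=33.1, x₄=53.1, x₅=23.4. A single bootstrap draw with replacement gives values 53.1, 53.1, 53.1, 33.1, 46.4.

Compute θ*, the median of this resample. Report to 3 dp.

Sorted: 33.1, 46.4, 53.1, 53.1, 53.1
Median = middle value = 53.100

θ* = 53.100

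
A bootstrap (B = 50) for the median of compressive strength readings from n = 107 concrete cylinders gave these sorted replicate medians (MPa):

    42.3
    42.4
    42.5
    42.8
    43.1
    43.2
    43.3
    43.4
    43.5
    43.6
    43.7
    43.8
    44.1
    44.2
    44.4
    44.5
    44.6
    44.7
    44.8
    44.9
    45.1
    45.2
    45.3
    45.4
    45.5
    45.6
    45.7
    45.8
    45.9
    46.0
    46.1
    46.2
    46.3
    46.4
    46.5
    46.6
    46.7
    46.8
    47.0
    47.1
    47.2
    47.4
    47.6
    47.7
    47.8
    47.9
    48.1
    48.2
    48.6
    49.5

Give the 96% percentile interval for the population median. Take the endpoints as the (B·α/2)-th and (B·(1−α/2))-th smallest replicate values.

(42.3, 48.6)

α = 0.04; lower rank = 50 × 0.020 = 1; upper rank = 50 × 0.980 = 49.
The 1st smallest replicate is 42.3; the 49th is 48.6.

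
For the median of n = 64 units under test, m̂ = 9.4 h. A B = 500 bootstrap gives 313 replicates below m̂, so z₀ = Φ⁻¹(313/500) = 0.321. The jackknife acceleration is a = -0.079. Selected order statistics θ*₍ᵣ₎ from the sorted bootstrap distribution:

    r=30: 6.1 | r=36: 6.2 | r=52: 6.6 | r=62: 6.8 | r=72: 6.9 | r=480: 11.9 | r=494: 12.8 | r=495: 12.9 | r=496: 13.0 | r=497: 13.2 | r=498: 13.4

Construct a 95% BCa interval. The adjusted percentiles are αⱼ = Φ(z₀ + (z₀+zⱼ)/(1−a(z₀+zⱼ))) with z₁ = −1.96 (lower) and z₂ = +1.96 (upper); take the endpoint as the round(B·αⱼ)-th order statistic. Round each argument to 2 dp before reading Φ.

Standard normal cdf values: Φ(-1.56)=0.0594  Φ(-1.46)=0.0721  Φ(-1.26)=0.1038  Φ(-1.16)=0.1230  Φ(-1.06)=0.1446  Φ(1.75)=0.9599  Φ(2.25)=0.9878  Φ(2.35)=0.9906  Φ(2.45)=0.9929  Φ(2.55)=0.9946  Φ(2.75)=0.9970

(6.1, 12.8)

Lower: z₀ + z₁ = 0.321 + (-1.960) = -1.639; 1 − a(z₀+z₁) = 1 − (-0.079)(-1.639) = 0.8705; argument = 0.321 + (-1.639)/0.8705 = -1.5618 → -1.56.
α₁ = Φ(-1.56) = 0.0594; rank = round(500 × 0.0594) = 30; θ*₍30₎ = 6.1.
Upper: z₀ + z₂ = 2.281; 1 − a(z₀+z₂) = 1.1802; argument = 2.2537 → 2.25; α₂ = 0.9878; rank = 494; θ*₍494₎ = 12.8.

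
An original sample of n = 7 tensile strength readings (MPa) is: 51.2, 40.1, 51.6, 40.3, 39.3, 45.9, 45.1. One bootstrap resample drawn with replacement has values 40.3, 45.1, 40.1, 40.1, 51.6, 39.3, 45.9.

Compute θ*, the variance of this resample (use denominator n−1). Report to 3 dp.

Mean = 43.2000; sum of squared deviations = 124.3000
s² = 124.3000 / 6 = 20.7167

θ* = 20.717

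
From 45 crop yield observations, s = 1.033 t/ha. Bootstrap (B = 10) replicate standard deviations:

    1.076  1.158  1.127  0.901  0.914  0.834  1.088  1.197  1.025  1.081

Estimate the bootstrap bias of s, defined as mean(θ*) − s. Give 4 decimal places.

mean(θ*) = (1.076 + 1.158 + 1.127 + 0.901 + 0.914 + 0.834 + 1.088 + 1.197 + 1.025 + 1.081) / 10 = 1.04010
bias = 1.04010 − 1.033

bias = +0.0071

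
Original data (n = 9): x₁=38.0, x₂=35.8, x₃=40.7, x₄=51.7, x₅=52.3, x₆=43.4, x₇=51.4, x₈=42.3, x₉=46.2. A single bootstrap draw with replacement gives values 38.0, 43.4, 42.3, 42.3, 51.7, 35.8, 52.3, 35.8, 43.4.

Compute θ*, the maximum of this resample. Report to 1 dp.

Maximum = 52.3

θ* = 52.3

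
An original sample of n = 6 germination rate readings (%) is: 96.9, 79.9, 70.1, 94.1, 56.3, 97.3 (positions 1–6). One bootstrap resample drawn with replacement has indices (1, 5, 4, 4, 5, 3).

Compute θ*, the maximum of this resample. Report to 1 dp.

θ* = 96.9

Resample values: 96.9, 56.3, 94.1, 94.1, 56.3, 70.1.
Maximum = 96.9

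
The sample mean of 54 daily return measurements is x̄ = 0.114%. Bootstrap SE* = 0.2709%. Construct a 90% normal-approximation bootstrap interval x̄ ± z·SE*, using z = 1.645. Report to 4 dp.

Margin = 1.645 × 0.2709 = 0.44563
Interval: 0.114 ± 0.44563

(-0.3316, 0.5596)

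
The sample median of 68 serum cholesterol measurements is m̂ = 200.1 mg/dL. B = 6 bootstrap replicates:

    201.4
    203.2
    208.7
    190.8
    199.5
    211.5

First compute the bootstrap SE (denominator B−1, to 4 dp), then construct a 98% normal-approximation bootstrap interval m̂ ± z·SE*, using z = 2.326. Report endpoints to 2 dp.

(183.10, 217.10)

Mean of replicates = 202.5167; sum of squared deviations = 267.0283; SE* = √(267.0283/5) = 7.3079
Margin = 2.326 × 7.3079 = 16.998
Interval: 200.1 ± 16.998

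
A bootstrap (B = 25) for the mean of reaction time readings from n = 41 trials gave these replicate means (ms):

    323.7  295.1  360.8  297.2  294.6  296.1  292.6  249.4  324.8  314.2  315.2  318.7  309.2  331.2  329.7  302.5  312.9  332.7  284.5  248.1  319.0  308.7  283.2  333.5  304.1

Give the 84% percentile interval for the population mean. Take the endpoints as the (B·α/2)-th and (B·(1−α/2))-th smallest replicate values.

Sorted replicates: 248.1, 249.4, 283.2, 284.5, 292.6, 294.6, 295.1, 296.1, 297.2, 302.5, 304.1, 308.7, 309.2, 312.9, 314.2, 315.2, 318.7, 319.0, 323.7, 324.8, 329.7, 331.2, 332.7, 333.5, 360.8
α = 0.16; lower rank = 25 × 0.080 = 2; upper rank = 25 × 0.920 = 23.
The 2nd smallest replicate is 249.4; the 23rd is 332.7.

(249.4, 332.7)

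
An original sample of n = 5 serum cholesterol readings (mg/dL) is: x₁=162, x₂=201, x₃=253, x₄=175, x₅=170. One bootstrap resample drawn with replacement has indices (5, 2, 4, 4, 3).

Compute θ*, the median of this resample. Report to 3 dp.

Resample values: 170, 201, 175, 175, 253.
Sorted: 170, 175, 175, 201, 253
Median = middle value = 175.000

θ* = 175.000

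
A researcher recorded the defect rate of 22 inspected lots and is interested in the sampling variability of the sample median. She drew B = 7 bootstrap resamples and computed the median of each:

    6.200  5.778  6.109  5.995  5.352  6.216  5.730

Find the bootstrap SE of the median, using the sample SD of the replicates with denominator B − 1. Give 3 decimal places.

SE* = 0.312

Bootstrap SE is the standard deviation of the 7 replicate medians.
Mean of replicates: (6.200 + 5.778 + 6.109 + 5.995 + 5.352 + 6.216 + 5.730) / 7 = 41.3800 / 7 = 5.9114
Sum of squared deviations: (+0.2886)² + (−0.1334)² + (+0.1976)² + (+0.0836)² + (−0.5594)² + (+0.3046)² + (−0.1814)² = 0.5857
Variance = 0.5857 / 6 = 0.0976
SE* = √0.0976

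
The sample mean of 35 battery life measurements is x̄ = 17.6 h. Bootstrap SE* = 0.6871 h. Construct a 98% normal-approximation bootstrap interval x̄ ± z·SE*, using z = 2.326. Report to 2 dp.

(16.00, 19.20)

Margin = 2.326 × 0.6871 = 1.598
Interval: 17.6 ± 1.598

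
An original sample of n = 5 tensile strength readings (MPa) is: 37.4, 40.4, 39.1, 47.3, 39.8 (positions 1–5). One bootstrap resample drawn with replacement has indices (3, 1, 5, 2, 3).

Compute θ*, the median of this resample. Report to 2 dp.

θ* = 39.10

Resample values: 39.1, 37.4, 39.8, 40.4, 39.1.
Sorted: 37.4, 39.1, 39.1, 39.8, 40.4
Median = middle value = 39.10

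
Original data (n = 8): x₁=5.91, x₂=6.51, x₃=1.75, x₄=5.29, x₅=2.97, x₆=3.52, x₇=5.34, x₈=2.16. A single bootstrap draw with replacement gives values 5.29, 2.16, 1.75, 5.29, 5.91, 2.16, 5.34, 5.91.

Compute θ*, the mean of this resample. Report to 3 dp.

Mean = (5.29 + 2.16 + 1.75 + 5.29 + 5.91 + 2.16 + 5.34 + 5.91) / 8 = 33.810 / 8 = 4.226

θ* = 4.226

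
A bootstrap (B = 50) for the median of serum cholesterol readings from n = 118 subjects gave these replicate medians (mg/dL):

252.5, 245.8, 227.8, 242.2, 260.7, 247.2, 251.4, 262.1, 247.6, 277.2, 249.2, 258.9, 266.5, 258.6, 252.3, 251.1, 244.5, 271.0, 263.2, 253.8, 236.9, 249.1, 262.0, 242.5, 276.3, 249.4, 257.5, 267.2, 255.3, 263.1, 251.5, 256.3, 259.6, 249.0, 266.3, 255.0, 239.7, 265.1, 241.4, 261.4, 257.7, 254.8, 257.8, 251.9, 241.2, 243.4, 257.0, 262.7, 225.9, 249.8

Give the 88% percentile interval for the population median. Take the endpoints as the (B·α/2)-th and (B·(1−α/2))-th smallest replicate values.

(236.9, 267.2)

Sorted replicates: 225.9, 227.8, 236.9, 239.7, 241.2, 241.4, 242.2, 242.5, 243.4, 244.5, 245.8, 247.2, 247.6, 249.0, 249.1, 249.2, 249.4, 249.8, 251.1, 251.4, 251.5, 251.9, 252.3, 252.5, 253.8, 254.8, 255.0, 255.3, 256.3, 257.0, 257.5, 257.7, 257.8, 258.6, 258.9, 259.6, 260.7, 261.4, 262.0, 262.1, 262.7, 263.1, 263.2, 265.1, 266.3, 266.5, 267.2, 271.0, 276.3, 277.2
α = 0.12; lower rank = 50 × 0.060 = 3; upper rank = 50 × 0.940 = 47.
The 3rd smallest replicate is 236.9; the 47th is 267.2.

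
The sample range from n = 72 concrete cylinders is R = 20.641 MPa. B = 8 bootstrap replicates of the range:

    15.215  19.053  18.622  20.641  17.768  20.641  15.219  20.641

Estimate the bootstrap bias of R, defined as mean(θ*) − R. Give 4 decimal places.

mean(θ*) = (15.215 + 19.053 + 18.622 + 20.641 + 17.768 + 20.641 + 15.219 + 20.641) / 8 = 18.47500
bias = 18.47500 − 20.641

bias = −2.1660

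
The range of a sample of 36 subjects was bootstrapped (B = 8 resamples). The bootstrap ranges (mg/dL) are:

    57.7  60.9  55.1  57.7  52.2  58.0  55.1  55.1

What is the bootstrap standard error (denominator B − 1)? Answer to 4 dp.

SE* = 2.6418

Bootstrap SE is the standard deviation of the 8 replicate ranges.
Mean of replicates: (57.7 + 60.9 + 55.1 + 57.7 + 52.2 + 58.0 + 55.1 + 55.1) / 8 = 451.80000 / 8 = 56.47500
Sum of squared deviations: (+1.22500)² + (+4.42500)² + (−1.37500)² + (+1.22500)² + (−4.27500)² + (+1.52500)² + (−1.37500)² + (−1.37500)² = 48.85500
Variance = 48.85500 / 7 = 6.97929
SE* = √6.97929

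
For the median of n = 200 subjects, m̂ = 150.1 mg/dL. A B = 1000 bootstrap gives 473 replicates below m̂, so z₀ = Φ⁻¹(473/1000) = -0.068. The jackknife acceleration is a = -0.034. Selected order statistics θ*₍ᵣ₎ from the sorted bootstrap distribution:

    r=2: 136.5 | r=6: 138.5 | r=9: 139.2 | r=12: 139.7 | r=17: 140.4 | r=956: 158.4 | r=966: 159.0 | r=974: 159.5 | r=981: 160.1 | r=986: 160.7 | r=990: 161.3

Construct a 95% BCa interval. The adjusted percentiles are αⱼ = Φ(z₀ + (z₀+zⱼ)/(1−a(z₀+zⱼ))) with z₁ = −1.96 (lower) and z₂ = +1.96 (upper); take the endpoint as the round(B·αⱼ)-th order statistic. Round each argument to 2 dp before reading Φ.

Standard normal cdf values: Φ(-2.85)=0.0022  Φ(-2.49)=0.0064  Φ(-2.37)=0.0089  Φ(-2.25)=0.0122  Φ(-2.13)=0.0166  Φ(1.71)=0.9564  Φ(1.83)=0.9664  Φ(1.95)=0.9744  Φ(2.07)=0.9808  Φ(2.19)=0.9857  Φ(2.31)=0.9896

(139.7, 158.4)

Lower: z₀ + z₁ = -0.068 + (-1.960) = -2.028; 1 − a(z₀+z₁) = 1 − (-0.034)(-2.028) = 0.9310; argument = -0.068 + (-2.028)/0.9310 = -2.2462 → -2.25.
α₁ = Φ(-2.25) = 0.0122; rank = round(1000 × 0.0122) = 12; θ*₍12₎ = 139.7.
Upper: z₀ + z₂ = 1.892; 1 − a(z₀+z₂) = 1.0643; argument = 1.7096 → 1.71; α₂ = 0.9564; rank = 956; θ*₍956₎ = 158.4.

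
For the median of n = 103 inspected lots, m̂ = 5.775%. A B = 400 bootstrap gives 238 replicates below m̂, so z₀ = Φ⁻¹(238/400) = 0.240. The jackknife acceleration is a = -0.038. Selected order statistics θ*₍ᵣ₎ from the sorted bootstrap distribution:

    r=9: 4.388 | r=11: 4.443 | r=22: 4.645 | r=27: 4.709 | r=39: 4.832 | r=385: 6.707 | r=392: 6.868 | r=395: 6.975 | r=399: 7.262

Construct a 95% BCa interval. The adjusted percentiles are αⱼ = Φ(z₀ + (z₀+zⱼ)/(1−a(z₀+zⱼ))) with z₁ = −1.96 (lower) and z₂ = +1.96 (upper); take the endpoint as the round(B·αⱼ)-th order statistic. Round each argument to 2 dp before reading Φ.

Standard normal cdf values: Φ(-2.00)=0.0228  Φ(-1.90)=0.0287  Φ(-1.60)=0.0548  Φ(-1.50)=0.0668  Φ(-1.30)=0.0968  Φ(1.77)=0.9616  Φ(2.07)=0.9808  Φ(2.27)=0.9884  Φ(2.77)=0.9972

Lower: z₀ + z₁ = 0.240 + (-1.960) = -1.720; 1 − a(z₀+z₁) = 1 − (-0.038)(-1.720) = 0.9346; argument = 0.240 + (-1.720)/0.9346 = -1.6003 → -1.60.
α₁ = Φ(-1.60) = 0.0548; rank = round(400 × 0.0548) = 22; θ*₍22₎ = 4.645.
Upper: z₀ + z₂ = 2.200; 1 − a(z₀+z₂) = 1.0836; argument = 2.2703 → 2.27; α₂ = 0.9884; rank = 395; θ*₍395₎ = 6.975.

(4.645, 6.975)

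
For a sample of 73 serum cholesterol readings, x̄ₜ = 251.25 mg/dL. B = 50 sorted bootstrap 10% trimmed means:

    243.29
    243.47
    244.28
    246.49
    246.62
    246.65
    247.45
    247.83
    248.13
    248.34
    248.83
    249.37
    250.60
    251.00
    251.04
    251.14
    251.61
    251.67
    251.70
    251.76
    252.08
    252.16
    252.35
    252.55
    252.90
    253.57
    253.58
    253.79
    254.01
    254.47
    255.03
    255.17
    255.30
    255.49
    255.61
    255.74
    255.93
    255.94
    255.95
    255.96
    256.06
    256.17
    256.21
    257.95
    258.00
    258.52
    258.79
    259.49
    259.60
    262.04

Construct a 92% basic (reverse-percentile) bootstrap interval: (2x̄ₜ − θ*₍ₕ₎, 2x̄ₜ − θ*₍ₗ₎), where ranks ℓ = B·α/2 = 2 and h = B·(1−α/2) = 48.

Percentile endpoints at ranks 2 and 48: θ*₍2₎ = 243.47, θ*₍48₎ = 259.49.
Basic interval reflects these around x̄ₜ:
  lower = 2 × 251.25 − 259.49 = 243.01
  upper = 2 × 251.25 − 243.47 = 259.03

(243.01, 259.03)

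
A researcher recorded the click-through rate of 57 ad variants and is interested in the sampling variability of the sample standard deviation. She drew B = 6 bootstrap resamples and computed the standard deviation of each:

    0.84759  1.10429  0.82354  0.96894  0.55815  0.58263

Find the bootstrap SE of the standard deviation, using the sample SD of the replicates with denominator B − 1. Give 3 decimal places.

SE* = 0.214

Bootstrap SE is the standard deviation of the 6 replicate standard deviations.
Mean of replicates: (0.84759 + 1.10429 + 0.82354 + 0.96894 + 0.55815 + 0.58263) / 6 = 4.885140 / 6 = 0.814190
Sum of squared deviations: (+0.033400)² + (+0.290100)² + (+0.009350)² + (+0.154750)² + (−0.256040)² + (−0.231560)² = 0.228485
Variance = 0.228485 / 5 = 0.045697
SE* = √0.045697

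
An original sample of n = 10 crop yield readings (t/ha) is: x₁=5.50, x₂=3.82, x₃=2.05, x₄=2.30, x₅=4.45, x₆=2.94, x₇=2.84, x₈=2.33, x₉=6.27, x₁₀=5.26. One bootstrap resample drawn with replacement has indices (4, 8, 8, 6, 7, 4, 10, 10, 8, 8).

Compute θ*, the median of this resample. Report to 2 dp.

Resample values: 2.30, 2.33, 2.33, 2.94, 2.84, 2.30, 5.26, 5.26, 2.33, 2.33.
Sorted: 2.30, 2.30, 2.33, 2.33, 2.33, 2.33, 2.84, 2.94, 5.26, 5.26
Median = average of the two middle values = 2.33

θ* = 2.33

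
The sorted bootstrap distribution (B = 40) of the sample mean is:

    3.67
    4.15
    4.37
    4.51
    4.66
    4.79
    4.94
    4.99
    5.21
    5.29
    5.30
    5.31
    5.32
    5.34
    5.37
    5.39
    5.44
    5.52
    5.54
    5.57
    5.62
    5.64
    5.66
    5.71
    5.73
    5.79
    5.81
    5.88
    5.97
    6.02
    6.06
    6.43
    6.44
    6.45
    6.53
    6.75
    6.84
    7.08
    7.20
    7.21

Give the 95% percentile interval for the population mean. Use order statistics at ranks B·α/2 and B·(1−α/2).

α = 0.05; lower rank = 40 × 0.025 = 1; upper rank = 40 × 0.975 = 39.
The 1st smallest replicate is 3.67; the 39th is 7.20.

(3.67, 7.20)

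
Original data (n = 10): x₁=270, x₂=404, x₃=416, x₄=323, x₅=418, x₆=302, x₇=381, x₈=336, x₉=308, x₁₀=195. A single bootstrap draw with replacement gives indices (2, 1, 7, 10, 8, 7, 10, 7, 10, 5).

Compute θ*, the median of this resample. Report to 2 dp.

Resample values: 404, 270, 381, 195, 336, 381, 195, 381, 195, 418.
Sorted: 195, 195, 195, 270, 336, 381, 381, 381, 404, 418
Median = average of the two middle values = 358.50

θ* = 358.50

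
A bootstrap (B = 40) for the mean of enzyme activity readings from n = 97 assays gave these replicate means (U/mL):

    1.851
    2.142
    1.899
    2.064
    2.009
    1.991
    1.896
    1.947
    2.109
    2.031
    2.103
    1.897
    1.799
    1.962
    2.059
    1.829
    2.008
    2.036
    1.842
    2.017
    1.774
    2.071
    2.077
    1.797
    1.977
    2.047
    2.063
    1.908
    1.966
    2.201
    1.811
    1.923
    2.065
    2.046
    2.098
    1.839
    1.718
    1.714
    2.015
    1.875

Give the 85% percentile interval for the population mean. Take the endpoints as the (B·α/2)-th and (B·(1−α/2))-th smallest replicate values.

Sorted replicates: 1.714, 1.718, 1.774, 1.797, 1.799, 1.811, 1.829, 1.839, 1.842, 1.851, 1.875, 1.896, 1.897, 1.899, 1.908, 1.923, 1.947, 1.962, 1.966, 1.977, 1.991, 2.008, 2.009, 2.015, 2.017, 2.031, 2.036, 2.046, 2.047, 2.059, 2.063, 2.064, 2.065, 2.071, 2.077, 2.098, 2.103, 2.109, 2.142, 2.201
α = 0.15; lower rank = 40 × 0.075 = 3; upper rank = 40 × 0.925 = 37.
The 3rd smallest replicate is 1.774; the 37th is 2.103.

(1.774, 2.103)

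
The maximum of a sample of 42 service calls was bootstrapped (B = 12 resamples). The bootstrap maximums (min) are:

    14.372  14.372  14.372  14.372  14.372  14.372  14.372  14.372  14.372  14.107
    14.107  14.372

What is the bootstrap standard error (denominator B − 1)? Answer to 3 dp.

Bootstrap SE is the standard deviation of the 12 replicate maximums.
Mean of replicates: (14.372 + 14.372 + 14.372 + 14.372 + 14.372 + 14.372 + 14.372 + 14.372 + 14.372 + 14.107 + 14.107 + 14.372) / 12 = 171.9340 / 12 = 14.3278
Sum of squared deviations: (+0.0442)² + (+0.0442)² + (+0.0442)² + (+0.0442)² + (+0.0442)² + (+0.0442)² + (+0.0442)² + (+0.0442)² + (+0.0442)² + (−0.2208)² + (−0.2208)² + (+0.0442)² = 0.1170
Variance = 0.1170 / 11 = 0.0106
SE* = √0.0106

SE* = 0.103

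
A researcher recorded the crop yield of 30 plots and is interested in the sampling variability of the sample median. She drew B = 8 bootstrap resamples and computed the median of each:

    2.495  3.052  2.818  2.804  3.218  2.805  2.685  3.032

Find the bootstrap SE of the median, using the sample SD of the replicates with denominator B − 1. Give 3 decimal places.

SE* = 0.229

Bootstrap SE is the standard deviation of the 8 replicate medians.
Mean of replicates: (2.495 + 3.052 + 2.818 + 2.804 + 3.218 + 2.805 + 2.685 + 3.032) / 8 = 22.9090 / 8 = 2.8636
Sum of squared deviations: (−0.3686)² + (+0.1884)² + (−0.0456)² + (−0.0596)² + (+0.3544)² + (−0.0586)² + (−0.1786)² + (+0.1684)² = 0.3663
Variance = 0.3663 / 7 = 0.0523
SE* = √0.0523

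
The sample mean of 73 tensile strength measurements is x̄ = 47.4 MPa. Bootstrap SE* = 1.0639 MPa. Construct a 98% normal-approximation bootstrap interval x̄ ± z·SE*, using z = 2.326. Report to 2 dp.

Margin = 2.326 × 1.0639 = 2.475
Interval: 47.4 ± 2.475

(44.93, 49.87)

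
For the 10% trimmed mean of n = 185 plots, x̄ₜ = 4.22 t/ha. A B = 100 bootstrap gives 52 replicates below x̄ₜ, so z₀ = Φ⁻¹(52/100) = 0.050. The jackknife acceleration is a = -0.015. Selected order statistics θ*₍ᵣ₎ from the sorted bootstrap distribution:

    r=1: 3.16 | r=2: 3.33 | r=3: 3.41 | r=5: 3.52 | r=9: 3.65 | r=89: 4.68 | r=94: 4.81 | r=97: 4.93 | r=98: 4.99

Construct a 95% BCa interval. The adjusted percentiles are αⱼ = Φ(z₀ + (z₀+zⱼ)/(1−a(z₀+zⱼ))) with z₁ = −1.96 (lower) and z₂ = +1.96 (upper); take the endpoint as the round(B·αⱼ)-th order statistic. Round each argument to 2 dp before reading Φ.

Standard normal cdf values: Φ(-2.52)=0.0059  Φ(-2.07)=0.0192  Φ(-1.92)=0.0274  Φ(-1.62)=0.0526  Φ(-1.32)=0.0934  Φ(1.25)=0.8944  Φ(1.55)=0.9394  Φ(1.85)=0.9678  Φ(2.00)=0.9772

Lower: z₀ + z₁ = 0.050 + (-1.960) = -1.910; 1 − a(z₀+z₁) = 1 − (-0.015)(-1.910) = 0.9714; argument = 0.050 + (-1.910)/0.9714 = -1.9163 → -1.92.
α₁ = Φ(-1.92) = 0.0274; rank = round(100 × 0.0274) = 3; θ*₍3₎ = 3.41.
Upper: z₀ + z₂ = 2.010; 1 − a(z₀+z₂) = 1.0301; argument = 2.0012 → 2.00; α₂ = 0.9772; rank = 98; θ*₍98₎ = 4.99.

(3.41, 4.99)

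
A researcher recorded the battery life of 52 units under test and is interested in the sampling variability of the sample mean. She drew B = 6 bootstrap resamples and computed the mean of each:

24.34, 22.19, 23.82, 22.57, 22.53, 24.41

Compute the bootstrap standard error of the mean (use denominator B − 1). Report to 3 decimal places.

SE* = 0.994

Bootstrap SE is the standard deviation of the 6 replicate means.
Mean of replicates: (24.34 + 22.19 + 23.82 + 22.57 + 22.53 + 24.41) / 6 = 139.8600 / 6 = 23.3100
Sum of squared deviations: (+1.0300)² + (−1.1200)² + (+0.5100)² + (−0.7400)² + (−0.7800)² + (+1.1000)² = 4.9414
Variance = 4.9414 / 5 = 0.9883
SE* = √0.9883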